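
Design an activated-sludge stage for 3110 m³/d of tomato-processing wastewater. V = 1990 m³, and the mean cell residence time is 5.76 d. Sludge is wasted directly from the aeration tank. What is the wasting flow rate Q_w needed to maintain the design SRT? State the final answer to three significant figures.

Wasting from the aeration tank: Q_w = V / θ_c = 1990 / 5.76 = 345.5 m³/d.

Q_w ≈ 345 m³/d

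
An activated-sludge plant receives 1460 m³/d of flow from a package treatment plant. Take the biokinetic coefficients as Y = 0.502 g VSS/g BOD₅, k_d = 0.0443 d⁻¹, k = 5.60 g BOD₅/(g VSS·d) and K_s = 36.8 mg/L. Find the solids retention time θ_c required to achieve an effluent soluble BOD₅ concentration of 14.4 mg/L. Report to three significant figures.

Specific growth rate at S = 14.4 mg/L: μ = YkS/(K_s+S) = 0.502·5.60·14.4/(36.8+14.4) = 0.7907 d⁻¹.
1/θ_c = 0.7907 − 0.0443 = 0.7464 d⁻¹, so θ_c = 1.340 d.

θ_c ≈ 1.34 d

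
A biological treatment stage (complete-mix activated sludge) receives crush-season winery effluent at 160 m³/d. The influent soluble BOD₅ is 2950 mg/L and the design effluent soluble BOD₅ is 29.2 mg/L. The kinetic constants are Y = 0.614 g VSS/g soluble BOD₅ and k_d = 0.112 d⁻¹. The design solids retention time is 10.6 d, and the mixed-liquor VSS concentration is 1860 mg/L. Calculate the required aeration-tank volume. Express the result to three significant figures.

From the SRT design equation V = Y Q (S₀−S) θ_c / [X (1 + k_d θ_c)] = 0.614 × 160 × (2950 − 29.2) × 10.6 / [1860 × (1 + 0.112 × 10.6)] = 3.04×10^6 / 4068 = 747.6 m³.

V ≈ 748 m³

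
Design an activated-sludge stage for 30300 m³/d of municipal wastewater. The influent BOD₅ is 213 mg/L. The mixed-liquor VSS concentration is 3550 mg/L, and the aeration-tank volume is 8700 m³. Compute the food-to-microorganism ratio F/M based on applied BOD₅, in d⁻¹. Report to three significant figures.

F/M = applied load / biomass = Q·S₀/(V·X) = 30300 × 213 / (8700 × 3550) = 0.2090 d⁻¹.

F/M ≈ 0.209 d⁻¹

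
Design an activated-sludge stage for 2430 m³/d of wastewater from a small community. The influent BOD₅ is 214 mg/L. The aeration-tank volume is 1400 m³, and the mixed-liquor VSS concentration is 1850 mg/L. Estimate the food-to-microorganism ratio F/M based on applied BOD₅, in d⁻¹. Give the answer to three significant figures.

F/M ≈ 0.201 d⁻¹

Food-to-microorganism ratio F/M = Q S₀ / (V X) = 2430 × 214 / (1400 × 1850) = 0.2008 d⁻¹.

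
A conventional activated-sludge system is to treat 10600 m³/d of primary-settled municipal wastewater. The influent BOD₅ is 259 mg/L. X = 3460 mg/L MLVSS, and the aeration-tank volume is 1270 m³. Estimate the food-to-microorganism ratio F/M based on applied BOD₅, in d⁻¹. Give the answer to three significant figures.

F/M = Q·S₀ / (V·X) = 10600 × 259 / (1270 × 3460) = 0.6248 g BOD₅·(g VSS·d)⁻¹.

F/M ≈ 0.625 d⁻¹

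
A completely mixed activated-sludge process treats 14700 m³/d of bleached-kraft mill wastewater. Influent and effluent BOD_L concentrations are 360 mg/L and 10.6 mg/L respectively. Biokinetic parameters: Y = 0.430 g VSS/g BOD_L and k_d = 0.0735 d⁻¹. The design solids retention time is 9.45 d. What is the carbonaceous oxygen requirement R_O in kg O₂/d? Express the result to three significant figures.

Y_obs = Y / (1 + k_d θ_c) = 0.430 / (1 + 0.0735 × 9.45) = 0.430 / 1.695 = 0.2538.
Q·(S₀ − S) = 14700 × (360 − 10.6) × 10⁻³ = 5136 kg/d removed.
Net sludge production P_X = 0.2538 × 5136 = 1303 kg VSS/d.
R_O = Q·(S₀ − S) − 1.42·P_X = 5136 − 1.42 × 1303 = 3285 kg O₂/d.

R_O ≈ 3290 kg O₂/d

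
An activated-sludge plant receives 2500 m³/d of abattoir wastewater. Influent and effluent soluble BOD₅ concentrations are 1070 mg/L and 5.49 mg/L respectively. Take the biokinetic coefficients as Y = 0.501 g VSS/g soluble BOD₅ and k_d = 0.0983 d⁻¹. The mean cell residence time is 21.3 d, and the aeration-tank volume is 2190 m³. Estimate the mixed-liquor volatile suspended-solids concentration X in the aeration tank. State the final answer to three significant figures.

Solving the biomass balance for X: X = Y Q (S₀−S) θ_c / [V (1+k_d θ_c)] = 0.501 × 2500 × (1070 − 5.49) × 21.3 / [2190 × (1 + 0.0983 × 21.3)] = 4192 mg/L.

X ≈ 4190 mg/L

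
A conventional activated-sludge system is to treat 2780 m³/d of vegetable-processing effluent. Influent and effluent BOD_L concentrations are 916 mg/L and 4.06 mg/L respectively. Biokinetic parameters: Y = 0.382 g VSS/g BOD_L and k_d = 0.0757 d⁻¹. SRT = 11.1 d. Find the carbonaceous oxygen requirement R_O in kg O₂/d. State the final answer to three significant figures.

R_O ≈ 1790 kg O₂/d

The observed yield is Y_obs = Y/(1 + k_d·θ_c) = 0.382 / (1 + 0.0757 × 11.1) = 0.382 / 1.840 = 0.2076 g VSS per g BOD_L removed.
ΔS = 916 − 4.06 = 911.9 mg/L, so the substrate removal rate is 2780 × 911.9/1000 = 2535 kg BOD_L/d.
Biomass synthesised: P_X = Y_obs × 2535 = 526.3 kg VSS/d.
R_O = Q·ΔS − 1.42 P_X = 2535 − 747.3 = 1788 kg O₂/d.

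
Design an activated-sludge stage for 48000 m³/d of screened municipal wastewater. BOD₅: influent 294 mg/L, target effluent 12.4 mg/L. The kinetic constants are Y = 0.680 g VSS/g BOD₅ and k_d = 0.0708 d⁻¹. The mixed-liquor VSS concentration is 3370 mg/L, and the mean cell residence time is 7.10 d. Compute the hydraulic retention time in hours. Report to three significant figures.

τ ≈ 6.44 h

Steady-state biomass mass balance: V·X·(1 + k_d·θ_c) = Y·Q·(S₀ − S)·θ_c, so V = 0.680 × 48000 × (294 − 12.4) × 7.10 / [3370 × (1 + 0.0708 × 7.10)] = 6.53×10^7 / 5064 = 12887 m³.
HRT = V/Q = 12887 m³ / 48000 m³·d⁻¹ = 0.2685 d × 24 = 6.443 h.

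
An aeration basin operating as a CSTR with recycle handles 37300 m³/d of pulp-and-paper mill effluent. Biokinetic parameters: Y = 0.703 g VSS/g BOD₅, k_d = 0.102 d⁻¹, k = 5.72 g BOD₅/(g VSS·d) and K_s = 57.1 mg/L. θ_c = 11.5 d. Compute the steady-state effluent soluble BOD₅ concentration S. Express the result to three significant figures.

For a completely mixed reactor with recycle the Lawrence–McCarty relation gives S = K_s·(1 + k_d·θ_c) / [θ_c·(Y·k − k_d) − 1] = 57.1 × (1 + 0.102 × 11.5) / [11.5 × (0.703 × 5.72 − 0.102) − 1] = 124.1 / 44.07 = 2.815 mg/L.

S ≈ 2.82 mg/L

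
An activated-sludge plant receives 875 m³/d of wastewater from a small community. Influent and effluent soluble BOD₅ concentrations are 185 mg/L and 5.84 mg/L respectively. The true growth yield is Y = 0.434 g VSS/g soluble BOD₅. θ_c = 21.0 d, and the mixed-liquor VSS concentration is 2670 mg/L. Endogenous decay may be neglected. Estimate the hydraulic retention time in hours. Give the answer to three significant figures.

V·X = Y·Q·ΔS·θ_c gives V = 0.434 × 875 × (185 − 5.84) × 21.0 / 2670 = 535.1 m³.
HRT = V/Q = 535.1 m³ / 875 m³·d⁻¹ = 0.6116 d × 24 = 14.68 h.

τ ≈ 14.7 h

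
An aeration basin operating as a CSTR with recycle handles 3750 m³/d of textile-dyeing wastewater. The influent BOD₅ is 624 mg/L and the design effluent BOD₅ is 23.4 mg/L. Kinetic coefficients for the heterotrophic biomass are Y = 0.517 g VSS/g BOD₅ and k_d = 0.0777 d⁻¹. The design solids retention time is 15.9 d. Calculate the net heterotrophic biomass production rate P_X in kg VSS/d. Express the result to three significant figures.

Y_obs = Y / (1 + k_d θ_c) = 0.517 / (1 + 0.0777 × 15.9) = 0.517 / 2.235 = 0.2313.
Substrate removed = Q·(S₀ − S) = 3750 m³/d × (624 − 23.4) g/m³ = 2.25×10^6 g/d = 2252 kg/d.
Net biomass production P_X = Y_obs × Q·(S₀ − S) = 0.2313 × 2252 = 520.9 kg VSS/d.

P_X ≈ 521 kg VSS/d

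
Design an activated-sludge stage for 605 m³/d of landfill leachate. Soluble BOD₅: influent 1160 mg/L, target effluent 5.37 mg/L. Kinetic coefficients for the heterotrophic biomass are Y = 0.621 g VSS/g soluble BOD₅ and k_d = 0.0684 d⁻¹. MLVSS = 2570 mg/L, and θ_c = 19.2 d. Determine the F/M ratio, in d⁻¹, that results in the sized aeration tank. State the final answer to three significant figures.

From the SRT design equation V = Y Q (S₀−S) θ_c / [X (1 + k_d θ_c)] = 0.621 × 605 × (1160 − 5.37) × 19.2 / [2570 × (1 + 0.0684 × 19.2)] = 8.33×10^6 / 5945 = 1401 m³.
F/M = Q·S₀ / (V·X) = 605 × 1160 / (1401 × 2570) = 0.1949 g soluble BOD₅·(g VSS·d)⁻¹.

F/M ≈ 0.195 d⁻¹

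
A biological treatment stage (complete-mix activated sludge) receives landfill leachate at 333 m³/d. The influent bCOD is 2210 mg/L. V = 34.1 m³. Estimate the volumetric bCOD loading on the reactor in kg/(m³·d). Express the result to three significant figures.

L_v ≈ 21.6 kg bCOD/(m³·d)

L_v = Q S₀ / V = 333 × 2210 × 10⁻³ / 34.10 = 21.58 kg/(m³·d).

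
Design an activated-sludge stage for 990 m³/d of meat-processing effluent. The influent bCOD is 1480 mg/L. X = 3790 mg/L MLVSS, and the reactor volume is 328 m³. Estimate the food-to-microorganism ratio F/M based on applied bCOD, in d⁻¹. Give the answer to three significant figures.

F/M = applied load / biomass = Q·S₀/(V·X) = 990 × 1480 / (328.0 × 3790) = 1.179 d⁻¹.

F/M ≈ 1.18 d⁻¹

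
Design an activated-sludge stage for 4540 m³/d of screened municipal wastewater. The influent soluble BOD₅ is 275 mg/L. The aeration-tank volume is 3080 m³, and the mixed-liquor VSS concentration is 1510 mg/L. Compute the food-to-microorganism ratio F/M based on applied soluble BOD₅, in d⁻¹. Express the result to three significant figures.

F/M ≈ 0.268 d⁻¹

Food-to-microorganism ratio F/M = Q S₀ / (V X) = 4540 × 275 / (3080 × 1510) = 0.2684 d⁻¹.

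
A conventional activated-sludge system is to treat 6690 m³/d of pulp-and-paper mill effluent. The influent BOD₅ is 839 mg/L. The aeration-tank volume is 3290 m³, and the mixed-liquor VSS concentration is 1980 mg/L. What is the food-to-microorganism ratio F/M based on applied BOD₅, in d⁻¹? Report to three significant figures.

F/M ≈ 0.862 d⁻¹

F/M = Q·S₀ / (V·X) = 6690 × 839 / (3290 × 1980) = 0.8616 g BOD₅·(g VSS·d)⁻¹.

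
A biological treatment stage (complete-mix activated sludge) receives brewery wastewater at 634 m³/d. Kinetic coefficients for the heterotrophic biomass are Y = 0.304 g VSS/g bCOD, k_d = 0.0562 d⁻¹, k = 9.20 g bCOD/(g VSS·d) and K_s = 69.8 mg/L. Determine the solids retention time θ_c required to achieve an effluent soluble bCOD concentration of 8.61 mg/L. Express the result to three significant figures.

At the target effluent, Y k S/(K_s+S) = 0.304×9.20×8.61/78.41 = 0.3071 d⁻¹.
Then 1/θ_c = μ − k_d = 0.3071 − 0.0562 = 0.2509 d⁻¹, giving θ_c = 3.986 d.

θ_c ≈ 3.99 d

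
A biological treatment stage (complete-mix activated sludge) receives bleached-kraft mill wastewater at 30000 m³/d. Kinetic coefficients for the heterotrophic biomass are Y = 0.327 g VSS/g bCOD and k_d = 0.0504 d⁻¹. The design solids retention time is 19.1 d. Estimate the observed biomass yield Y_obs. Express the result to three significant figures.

Y_obs ≈ 0.167 g VSS/g bCOD

Observed yield with endogenous decay: Y_obs = Y / (1 + k_d·θ_c) = 0.327 / (1 + 0.0504 × 19.1) = 0.327 / 1.963 = 0.1666 g VSS/g bCOD.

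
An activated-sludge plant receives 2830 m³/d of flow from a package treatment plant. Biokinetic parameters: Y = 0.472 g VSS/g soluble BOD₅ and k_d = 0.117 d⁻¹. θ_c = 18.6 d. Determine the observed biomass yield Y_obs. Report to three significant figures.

Y_obs ≈ 0.149 g VSS/g soluble BOD₅

Correct the yield for decay: Y_obs = Y/(1 + k_d θ_c) = 0.472 / (1 + 0.117 × 18.6) = 0.472 / 3.176 = 0.1486.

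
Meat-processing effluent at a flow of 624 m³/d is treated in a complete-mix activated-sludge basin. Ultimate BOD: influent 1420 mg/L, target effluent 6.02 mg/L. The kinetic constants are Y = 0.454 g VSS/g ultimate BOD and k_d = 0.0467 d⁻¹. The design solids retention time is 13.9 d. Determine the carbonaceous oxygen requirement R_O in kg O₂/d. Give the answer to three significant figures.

R_O ≈ 537 kg O₂/d

Observed yield with endogenous decay: Y_obs = Y / (1 + k_d·θ_c) = 0.454 / (1 + 0.0467 × 13.9) = 0.454 / 1.649 = 0.2753 g VSS/g ultimate BOD.
Q·(S₀ − S) = 624 × (1420 − 6.02) × 10⁻³ = 882.3 kg/d removed.
P_X = Y_obs·Q·(S₀ − S) = 0.2753 × 882.3 = 242.9 kg VSS/d.
Carbonaceous O₂ demand = substrate oxidised − cell-mass equivalent = 882.3 − 1.42 × 242.9 = 537.4 kg O₂/d.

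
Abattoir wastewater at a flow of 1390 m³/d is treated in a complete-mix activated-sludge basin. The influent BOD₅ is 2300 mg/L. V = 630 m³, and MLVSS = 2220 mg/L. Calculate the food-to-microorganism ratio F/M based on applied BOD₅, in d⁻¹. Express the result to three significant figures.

F/M ≈ 2.29 d⁻¹

F/M = Q·S₀ / (V·X) = 1390 × 2300 / (630.0 × 2220) = 2.286 g BOD₅·(g VSS·d)⁻¹.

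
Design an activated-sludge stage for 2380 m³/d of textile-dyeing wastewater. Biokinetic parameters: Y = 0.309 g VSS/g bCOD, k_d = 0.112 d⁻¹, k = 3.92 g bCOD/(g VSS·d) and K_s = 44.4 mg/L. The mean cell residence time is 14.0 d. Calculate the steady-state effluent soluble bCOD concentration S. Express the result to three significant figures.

Effluent substrate depends only on kinetics and SRT: S = K_s(1 + k_d θ_c) / [θ_c(Yk − k_d) − 1] = 44.4 × (1 + 0.112 × 14.0) / [14.0 × (0.309 × 3.92 − 0.112) − 1] = 114.0 / 14.39 = 7.924 mg/L.

S ≈ 7.92 mg/L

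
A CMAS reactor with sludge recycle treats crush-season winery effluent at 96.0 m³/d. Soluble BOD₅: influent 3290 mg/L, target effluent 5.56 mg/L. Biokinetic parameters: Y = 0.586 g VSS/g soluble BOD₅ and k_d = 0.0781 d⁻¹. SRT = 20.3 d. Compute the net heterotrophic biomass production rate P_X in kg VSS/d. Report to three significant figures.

The observed yield is Y_obs = Y/(1 + k_d·θ_c) = 0.586 / (1 + 0.0781 × 20.3) = 0.586 / 2.585 = 0.2267 g VSS per g soluble BOD₅ removed.
ΔS = 3290 − 5.56 = 3284 mg/L, so the substrate removal rate is 96.0 × 3284/1000 = 315.3 kg soluble BOD₅/d.
P_X = Y_obs · Q(S₀ − S) = 0.2267 × 315.3 = 71.47 kg VSS/d.

P_X ≈ 71.5 kg VSS/d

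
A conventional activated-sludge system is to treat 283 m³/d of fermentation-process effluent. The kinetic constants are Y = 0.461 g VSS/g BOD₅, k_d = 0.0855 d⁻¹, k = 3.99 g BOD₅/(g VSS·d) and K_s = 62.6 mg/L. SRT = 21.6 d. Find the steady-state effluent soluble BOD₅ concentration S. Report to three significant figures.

From the Monod/SRT balance for a CMAS, S = K_s·(1+k_d θ_c)/[θ_c·(Y k − k_d) − 1] = 62.6 × (1 + 0.0855 × 21.6) / [21.6 × (0.461 × 3.99 − 0.0855) − 1] = 178.2 / 36.88 = 4.832 mg/L.

S ≈ 4.83 mg/L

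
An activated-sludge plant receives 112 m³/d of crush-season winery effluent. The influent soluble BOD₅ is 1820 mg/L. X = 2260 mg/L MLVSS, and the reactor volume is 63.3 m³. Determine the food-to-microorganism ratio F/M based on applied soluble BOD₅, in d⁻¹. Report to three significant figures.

F/M = applied load / biomass = Q·S₀/(V·X) = 112 × 1820 / (63.30 × 2260) = 1.425 d⁻¹.

F/M ≈ 1.42 d⁻¹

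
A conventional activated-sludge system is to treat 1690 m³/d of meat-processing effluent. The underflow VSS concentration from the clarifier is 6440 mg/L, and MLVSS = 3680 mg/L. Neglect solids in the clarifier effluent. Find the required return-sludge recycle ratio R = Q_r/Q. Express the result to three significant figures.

R = Q_r/Q = X/(X_r − X) = 3680 / (6440 − 3680) = 1.333.

R ≈ 1.33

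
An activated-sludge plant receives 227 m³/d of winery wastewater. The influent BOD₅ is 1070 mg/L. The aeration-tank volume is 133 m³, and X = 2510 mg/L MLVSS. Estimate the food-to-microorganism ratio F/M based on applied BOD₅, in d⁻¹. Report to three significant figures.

Food-to-microorganism ratio F/M = Q S₀ / (V X) = 227 × 1070 / (133.0 × 2510) = 0.7276 d⁻¹.

F/M ≈ 0.728 d⁻¹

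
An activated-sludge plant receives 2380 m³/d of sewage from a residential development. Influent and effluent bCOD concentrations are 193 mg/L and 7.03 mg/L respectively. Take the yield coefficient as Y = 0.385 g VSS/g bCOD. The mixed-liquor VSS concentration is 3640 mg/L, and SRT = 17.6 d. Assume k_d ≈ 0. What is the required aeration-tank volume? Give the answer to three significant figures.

Biomass mass balance (decay neglected): V·X = Y·Q·(S₀ − S)·θ_c, so V = 0.385 × 2380 × (193 − 7.03) × 17.6 / 3640 = 823.9 m³.

V ≈ 824 m³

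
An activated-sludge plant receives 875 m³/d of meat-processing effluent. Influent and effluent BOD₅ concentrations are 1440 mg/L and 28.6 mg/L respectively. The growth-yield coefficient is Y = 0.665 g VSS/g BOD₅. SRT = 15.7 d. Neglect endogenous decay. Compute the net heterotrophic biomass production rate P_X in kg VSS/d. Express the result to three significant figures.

With endogenous decay neglected, the observed yield equals the true yield: Y_obs = Y = 0.665 g VSS/g BOD₅.
Q·(S₀ − S) = 875 × (1440 − 28.6) × 10⁻³ = 1235 kg/d removed.
P_X = Y_obs · Q(S₀ − S) = 0.6650 × 1235 = 821.3 kg VSS/d.

P_X ≈ 821 kg VSS/d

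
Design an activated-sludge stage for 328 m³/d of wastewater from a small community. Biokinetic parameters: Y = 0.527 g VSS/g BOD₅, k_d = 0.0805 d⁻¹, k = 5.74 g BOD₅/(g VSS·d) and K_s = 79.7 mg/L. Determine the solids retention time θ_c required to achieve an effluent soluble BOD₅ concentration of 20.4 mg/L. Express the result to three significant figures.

θ_c ≈ 1.87 d

Specific growth rate at S = 20.4 mg/L: μ = YkS/(K_s+S) = 0.527·5.74·20.4/(79.7+20.4) = 0.6165 d⁻¹.
θ_c = 1/(μ − k_d) = 1/(0.6165 − 0.0805) = 1/0.5360 = 1.866 d.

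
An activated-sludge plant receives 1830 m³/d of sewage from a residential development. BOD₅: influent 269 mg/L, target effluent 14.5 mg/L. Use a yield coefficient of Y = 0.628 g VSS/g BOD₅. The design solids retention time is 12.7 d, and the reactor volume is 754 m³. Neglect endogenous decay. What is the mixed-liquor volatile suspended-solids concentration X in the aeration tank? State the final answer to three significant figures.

X ≈ 4930 mg/L

From V·X = Y·Q·(S₀ − S)·θ_c (decay neglected): X = 0.628 × 1830 × (269 − 14.5) × 12.7 / 754 = 4926 mg/L.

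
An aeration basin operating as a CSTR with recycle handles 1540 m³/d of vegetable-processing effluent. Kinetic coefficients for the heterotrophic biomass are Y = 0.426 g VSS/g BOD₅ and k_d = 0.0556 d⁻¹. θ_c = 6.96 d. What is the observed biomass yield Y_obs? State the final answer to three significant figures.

Y_obs = Y / (1 + k_d θ_c) = 0.426 / (1 + 0.0556 × 6.96) = 0.426 / 1.387 = 0.3071.

Y_obs ≈ 0.307 g VSS/g BOD₅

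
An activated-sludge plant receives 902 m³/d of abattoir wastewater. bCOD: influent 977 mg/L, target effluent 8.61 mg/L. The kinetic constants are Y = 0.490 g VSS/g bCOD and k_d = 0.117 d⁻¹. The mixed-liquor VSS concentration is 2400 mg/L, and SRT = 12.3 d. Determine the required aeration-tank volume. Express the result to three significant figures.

V ≈ 899 m³

From the SRT design equation V = Y Q (S₀−S) θ_c / [X (1 + k_d θ_c)] = 0.490 × 902 × (977 − 8.61) × 12.3 / [2400 × (1 + 0.117 × 12.3)] = 5.26×10^6 / 5854 = 899.3 m³.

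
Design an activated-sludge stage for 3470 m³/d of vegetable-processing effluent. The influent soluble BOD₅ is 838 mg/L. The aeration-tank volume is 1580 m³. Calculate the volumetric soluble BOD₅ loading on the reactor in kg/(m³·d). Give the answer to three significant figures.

L_v = Q S₀ / V = 3470 × 838 × 10⁻³ / 1580 = 1.840 kg/(m³·d).

L_v ≈ 1.84 kg soluble BOD₅/(m³·d)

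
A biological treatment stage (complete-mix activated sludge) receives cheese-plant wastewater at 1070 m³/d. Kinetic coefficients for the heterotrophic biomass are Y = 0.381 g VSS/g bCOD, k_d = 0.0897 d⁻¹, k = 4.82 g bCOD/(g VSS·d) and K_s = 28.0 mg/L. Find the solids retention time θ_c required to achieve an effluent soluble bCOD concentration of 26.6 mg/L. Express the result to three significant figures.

Specific growth rate at S = 26.6 mg/L: μ = YkS/(K_s+S) = 0.381·4.82·26.6/(28.0+26.6) = 0.8947 d⁻¹.
Then 1/θ_c = μ − k_d = 0.8947 − 0.0897 = 0.8050 d⁻¹, giving θ_c = 1.242 d.

θ_c ≈ 1.24 d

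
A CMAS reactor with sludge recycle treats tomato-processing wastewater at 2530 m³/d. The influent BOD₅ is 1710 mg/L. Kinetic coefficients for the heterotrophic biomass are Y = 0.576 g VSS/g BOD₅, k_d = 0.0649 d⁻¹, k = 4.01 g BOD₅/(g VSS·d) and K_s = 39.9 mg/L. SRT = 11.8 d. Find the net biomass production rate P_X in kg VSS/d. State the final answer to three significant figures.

For a completely mixed reactor with recycle the Lawrence–McCarty relation gives S = K_s·(1 + k_d·θ_c) / [θ_c·(Y·k − k_d) − 1] = 39.9 × (1 + 0.0649 × 11.8) / [11.8 × (0.576 × 4.01 − 0.0649) − 1] = 70.46 / 25.49 = 2.764 mg/L.
Y_obs = Y / (1 + k_d θ_c) = 0.576 / (1 + 0.0649 × 11.8) = 0.576 / 1.766 = 0.3262.
Q·(S₀ − S) = 2530 × (1710 − 2.76) × 10⁻³ = 4319 kg/d removed.
So the net sludge growth is P_X = 0.3262 × 4319 = 1409 kg VSS/d.

P_X ≈ 1410 kg VSS/d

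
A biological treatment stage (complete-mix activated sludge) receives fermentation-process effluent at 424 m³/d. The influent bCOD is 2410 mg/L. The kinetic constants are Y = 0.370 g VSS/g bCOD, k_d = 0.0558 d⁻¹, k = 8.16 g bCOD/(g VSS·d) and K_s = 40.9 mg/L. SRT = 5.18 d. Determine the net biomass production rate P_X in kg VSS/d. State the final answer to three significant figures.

P_X ≈ 293 kg VSS/d

For a completely mixed reactor with recycle the Lawrence–McCarty relation gives S = K_s·(1 + k_d·θ_c) / [θ_c·(Y·k − k_d) − 1] = 40.9 × (1 + 0.0558 × 5.18) / [5.18 × (0.370 × 8.16 − 0.0558) − 1] = 52.72 / 14.35 = 3.674 mg/L.
Correct the yield for decay: Y_obs = Y/(1 + k_d θ_c) = 0.370 / (1 + 0.0558 × 5.18) = 0.370 / 1.289 = 0.2870.
Substrate removed = Q·(S₀ − S) = 424 m³/d × (2410 − 3.67) g/m³ = 1.02×10^6 g/d = 1020 kg/d.
So the net sludge growth is P_X = 0.2870 × 1020 = 292.9 kg VSS/d.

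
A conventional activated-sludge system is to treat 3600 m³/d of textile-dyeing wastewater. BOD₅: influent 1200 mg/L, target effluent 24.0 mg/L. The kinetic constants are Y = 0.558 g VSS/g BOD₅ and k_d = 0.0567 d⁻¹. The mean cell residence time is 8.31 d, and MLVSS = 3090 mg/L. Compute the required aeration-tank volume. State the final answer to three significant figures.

Steady-state biomass mass balance: V·X·(1 + k_d·θ_c) = Y·Q·(S₀ − S)·θ_c, so V = 0.558 × 3600 × (1200 − 24.0) × 8.31 / [3090 × (1 + 0.0567 × 8.31)] = 1.96×10^7 / 4546 = 4318 m³.

V ≈ 4320 m³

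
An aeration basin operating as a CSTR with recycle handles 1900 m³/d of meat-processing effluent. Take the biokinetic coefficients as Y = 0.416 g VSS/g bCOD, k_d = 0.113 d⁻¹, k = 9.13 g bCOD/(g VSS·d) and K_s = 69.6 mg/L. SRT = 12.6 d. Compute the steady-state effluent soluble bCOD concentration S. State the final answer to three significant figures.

S ≈ 3.71 mg/L

From the Monod/SRT balance for a CMAS, S = K_s·(1+k_d θ_c)/[θ_c·(Y k − k_d) − 1] = 69.6 × (1 + 0.113 × 12.6) / [12.6 × (0.416 × 9.13 − 0.113) − 1] = 168.7 / 45.43 = 3.713 mg/L.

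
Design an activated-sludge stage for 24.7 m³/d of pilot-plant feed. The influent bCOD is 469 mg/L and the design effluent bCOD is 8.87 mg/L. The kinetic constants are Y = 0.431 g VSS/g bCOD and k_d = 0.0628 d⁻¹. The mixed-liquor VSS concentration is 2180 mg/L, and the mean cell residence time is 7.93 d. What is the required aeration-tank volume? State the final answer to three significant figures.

From the SRT design equation V = Y Q (S₀−S) θ_c / [X (1 + k_d θ_c)] = 0.431 × 24.7 × (469 − 8.87) × 7.93 / [2180 × (1 + 0.0628 × 7.93)] = 3.88×10^4 / 3266 = 11.89 m³.

V ≈ 11.9 m³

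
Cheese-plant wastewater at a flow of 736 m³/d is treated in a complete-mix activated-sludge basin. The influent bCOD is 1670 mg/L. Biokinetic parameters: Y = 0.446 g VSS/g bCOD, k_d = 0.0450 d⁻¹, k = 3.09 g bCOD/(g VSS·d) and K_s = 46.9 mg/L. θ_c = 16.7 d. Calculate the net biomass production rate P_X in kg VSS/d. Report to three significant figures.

For a completely mixed reactor with recycle the Lawrence–McCarty relation gives S = K_s·(1 + k_d·θ_c) / [θ_c·(Y·k − k_d) − 1] = 46.9 × (1 + 0.0450 × 16.7) / [16.7 × (0.446 × 3.09 − 0.0450) − 1] = 82.15 / 21.26 = 3.863 mg/L.
Observed yield with endogenous decay: Y_obs = Y / (1 + k_d·θ_c) = 0.446 / (1 + 0.0450 × 16.7) = 0.446 / 1.752 = 0.2546 g VSS/g bCOD.
Substrate removed = Q·(S₀ − S) = 736 m³/d × (1670 − 3.86) g/m³ = 1.23×10^6 g/d = 1226 kg/d.
Net biomass production P_X = Y_obs × Q·(S₀ − S) = 0.2546 × 1226 = 312.3 kg VSS/d.

P_X ≈ 312 kg VSS/d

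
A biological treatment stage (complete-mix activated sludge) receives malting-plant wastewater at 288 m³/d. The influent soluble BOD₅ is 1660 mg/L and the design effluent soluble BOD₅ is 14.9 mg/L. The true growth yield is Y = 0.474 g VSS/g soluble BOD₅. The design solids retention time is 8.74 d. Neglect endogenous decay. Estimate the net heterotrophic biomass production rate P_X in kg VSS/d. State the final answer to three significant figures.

P_X ≈ 225 kg VSS/d

Since k_d ≈ 0, Y_obs = Y = 0.474 g VSS/g soluble BOD₅.
Substrate removed = Q·(S₀ − S) = 288 m³/d × (1660 − 14.9) g/m³ = 4.74×10^5 g/d = 473.8 kg/d.
P_X = Y_obs · Q(S₀ − S) = 0.4740 × 473.8 = 224.6 kg VSS/d.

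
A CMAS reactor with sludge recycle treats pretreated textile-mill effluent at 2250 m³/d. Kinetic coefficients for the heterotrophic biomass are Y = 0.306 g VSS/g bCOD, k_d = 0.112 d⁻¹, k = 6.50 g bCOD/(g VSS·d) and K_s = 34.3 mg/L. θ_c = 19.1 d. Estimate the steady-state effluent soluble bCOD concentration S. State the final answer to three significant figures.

Effluent substrate depends only on kinetics and SRT: S = K_s(1 + k_d θ_c) / [θ_c(Yk − k_d) − 1] = 34.3 × (1 + 0.112 × 19.1) / [19.1 × (0.306 × 6.50 − 0.112) − 1] = 107.7 / 34.85 = 3.090 mg/L.

S ≈ 3.09 mg/L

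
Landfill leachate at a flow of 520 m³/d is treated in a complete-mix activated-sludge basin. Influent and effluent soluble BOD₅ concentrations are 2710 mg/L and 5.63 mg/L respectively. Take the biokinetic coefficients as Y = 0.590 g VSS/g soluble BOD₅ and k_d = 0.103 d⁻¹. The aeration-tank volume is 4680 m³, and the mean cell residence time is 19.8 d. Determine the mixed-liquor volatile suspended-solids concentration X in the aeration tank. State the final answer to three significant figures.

From V·X·(1 + k_d·θ_c) = Y·Q·(S₀ − S)·θ_c: X = 0.590 × 520 × (2710 − 5.63) × 19.8 / [4680 × (1 + 0.103 × 19.8)] = 1155 mg/L.

X ≈ 1150 mg/L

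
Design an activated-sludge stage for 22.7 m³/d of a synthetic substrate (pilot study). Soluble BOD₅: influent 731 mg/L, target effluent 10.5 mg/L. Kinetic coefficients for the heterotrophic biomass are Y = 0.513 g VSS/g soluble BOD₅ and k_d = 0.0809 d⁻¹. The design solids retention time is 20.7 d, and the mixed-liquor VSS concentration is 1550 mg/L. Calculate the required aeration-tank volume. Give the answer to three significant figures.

V ≈ 41.9 m³

Rearranging the biomass balance for a CMAS with decay, V = Y·Q·ΔS·θ_c / [X·(1+k_d θ_c)] = 0.513 × 22.7 × (731 − 10.5) × 20.7 / [1550 × (1 + 0.0809 × 20.7)] = 1.74×10^5 / 4146 = 41.89 m³.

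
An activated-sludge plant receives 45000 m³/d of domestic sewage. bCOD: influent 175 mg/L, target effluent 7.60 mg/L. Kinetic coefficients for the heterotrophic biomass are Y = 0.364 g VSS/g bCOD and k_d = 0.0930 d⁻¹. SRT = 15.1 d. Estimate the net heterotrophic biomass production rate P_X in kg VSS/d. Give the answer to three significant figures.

The observed yield is Y_obs = Y/(1 + k_d·θ_c) = 0.364 / (1 + 0.0930 × 15.1) = 0.364 / 2.404 = 0.1514 g VSS per g bCOD removed.
Mass of bCOD removed per day: Q(S₀ − S) = 45000 × 167.4 g/m³ = 7533 kg/d.
P_X = Y_obs · Q(S₀ − S) = 0.1514 × 7533 = 1140 kg VSS/d.

P_X ≈ 1140 kg VSS/d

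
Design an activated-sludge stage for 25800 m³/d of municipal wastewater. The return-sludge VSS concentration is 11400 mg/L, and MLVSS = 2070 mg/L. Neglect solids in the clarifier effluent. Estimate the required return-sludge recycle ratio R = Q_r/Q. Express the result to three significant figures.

Solids balance on the clarifier gives (1+R)X = R·X_r, so R = X/(X_r − X) = 2070 / (11400 − 2070) = 0.2219.

R ≈ 0.222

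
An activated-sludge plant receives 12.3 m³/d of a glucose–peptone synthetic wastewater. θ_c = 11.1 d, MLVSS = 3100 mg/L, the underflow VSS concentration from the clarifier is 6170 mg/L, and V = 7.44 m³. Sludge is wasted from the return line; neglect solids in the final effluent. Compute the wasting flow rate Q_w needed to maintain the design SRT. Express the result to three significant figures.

Q_w ≈ 0.337 m³/d

Q_w = (V·X)/(θ_c X_r) = 7.440 × 3100 / (11.1 × 6170) = 0.3368 m³/d.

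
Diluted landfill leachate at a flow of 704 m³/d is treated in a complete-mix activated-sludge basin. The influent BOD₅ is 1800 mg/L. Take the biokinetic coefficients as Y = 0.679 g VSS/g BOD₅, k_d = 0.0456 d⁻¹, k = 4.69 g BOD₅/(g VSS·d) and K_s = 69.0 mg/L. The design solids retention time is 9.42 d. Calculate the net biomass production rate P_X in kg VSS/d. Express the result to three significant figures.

Effluent substrate depends only on kinetics and SRT: S = K_s(1 + k_d θ_c) / [θ_c(Yk − k_d) − 1] = 69.0 × (1 + 0.0456 × 9.42) / [9.42 × (0.679 × 4.69 − 0.0456) − 1] = 98.64 / 28.57 = 3.453 mg/L.
Y_obs = Y / (1 + k_d θ_c) = 0.679 / (1 + 0.0456 × 9.42) = 0.679 / 1.430 = 0.4750.
Mass of BOD₅ removed per day: Q(S₀ − S) = 704 × 1797 g/m³ = 1265 kg/d.
Biomass produced: P_X = Y_obs·Q·ΔS = 0.4750 × 1265 ≈ 600.7 kg VSS/d.

P_X ≈ 601 kg VSS/d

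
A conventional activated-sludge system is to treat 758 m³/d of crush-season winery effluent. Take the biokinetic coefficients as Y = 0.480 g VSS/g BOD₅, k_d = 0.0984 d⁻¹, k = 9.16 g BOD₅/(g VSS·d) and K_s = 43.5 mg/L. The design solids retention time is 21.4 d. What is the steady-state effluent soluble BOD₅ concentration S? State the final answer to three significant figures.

S ≈ 1.48 mg/L

Effluent substrate depends only on kinetics and SRT: S = K_s(1 + k_d θ_c) / [θ_c(Yk − k_d) − 1] = 43.5 × (1 + 0.0984 × 21.4) / [21.4 × (0.480 × 9.16 − 0.0984) − 1] = 135.1 / 90.99 = 1.485 mg/L.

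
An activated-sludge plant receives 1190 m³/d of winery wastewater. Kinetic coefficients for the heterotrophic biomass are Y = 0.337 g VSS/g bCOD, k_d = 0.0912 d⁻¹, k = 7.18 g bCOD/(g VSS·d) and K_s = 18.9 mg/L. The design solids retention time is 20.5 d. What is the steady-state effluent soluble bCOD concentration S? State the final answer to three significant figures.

S ≈ 1.16 mg/L

For a completely mixed reactor with recycle the Lawrence–McCarty relation gives S = K_s·(1 + k_d·θ_c) / [θ_c·(Y·k − k_d) − 1] = 18.9 × (1 + 0.0912 × 20.5) / [20.5 × (0.337 × 7.18 − 0.0912) − 1] = 54.24 / 46.73 = 1.161 mg/L.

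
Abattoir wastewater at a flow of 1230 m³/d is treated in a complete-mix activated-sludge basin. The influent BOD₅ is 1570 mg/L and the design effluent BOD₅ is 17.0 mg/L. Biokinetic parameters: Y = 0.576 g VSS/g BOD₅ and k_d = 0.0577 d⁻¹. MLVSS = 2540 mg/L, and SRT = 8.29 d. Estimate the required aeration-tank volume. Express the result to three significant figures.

Steady-state biomass mass balance: V·X·(1 + k_d·θ_c) = Y·Q·(S₀ − S)·θ_c, so V = 0.576 × 1230 × (1570 − 17.0) × 8.29 / [2540 × (1 + 0.0577 × 8.29)] = 9.12×10^6 / 3755 = 2429 m³.

V ≈ 2430 m³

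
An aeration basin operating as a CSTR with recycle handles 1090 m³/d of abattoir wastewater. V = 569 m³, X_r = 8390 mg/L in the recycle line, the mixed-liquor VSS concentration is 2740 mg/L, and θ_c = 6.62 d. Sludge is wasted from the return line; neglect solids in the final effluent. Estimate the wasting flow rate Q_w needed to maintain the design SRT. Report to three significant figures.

Wasting from the return line (neglecting effluent solids): Q_w = V·X / (θ_c·X_r) = 569.0 × 2740 / (6.62 × 8390) = 28.07 m³/d.

Q_w ≈ 28.1 m³/d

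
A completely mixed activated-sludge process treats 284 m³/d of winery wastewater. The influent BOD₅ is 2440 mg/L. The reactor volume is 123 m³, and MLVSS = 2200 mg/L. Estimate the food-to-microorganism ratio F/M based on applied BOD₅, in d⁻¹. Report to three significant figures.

F/M = applied load / biomass = Q·S₀/(V·X) = 284 × 2440 / (123.0 × 2200) = 2.561 d⁻¹.

F/M ≈ 2.56 d⁻¹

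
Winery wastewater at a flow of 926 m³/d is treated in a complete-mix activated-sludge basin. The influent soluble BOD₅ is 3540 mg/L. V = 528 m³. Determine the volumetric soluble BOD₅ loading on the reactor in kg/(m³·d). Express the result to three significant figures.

L_v ≈ 6.21 kg soluble BOD₅/(m³·d)

Volumetric loading L_v = Q·S₀ / V = 926 × 3540 g/m³ / 528.0 m³ = 6208 g/(m³·d) = 6.208 kg soluble BOD₅/(m³·d).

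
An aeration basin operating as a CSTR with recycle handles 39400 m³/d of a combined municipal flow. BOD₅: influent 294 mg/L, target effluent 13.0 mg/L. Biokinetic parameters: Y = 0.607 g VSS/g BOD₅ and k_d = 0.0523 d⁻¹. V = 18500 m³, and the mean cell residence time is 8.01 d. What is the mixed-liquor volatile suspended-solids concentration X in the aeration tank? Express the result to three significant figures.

X ≈ 2050 mg/L

Solving the biomass balance for X: X = Y Q (S₀−S) θ_c / [V (1+k_d θ_c)] = 0.607 × 39400 × (294 − 13.0) × 8.01 / [18500 × (1 + 0.0523 × 8.01)] = 2051 mg/L.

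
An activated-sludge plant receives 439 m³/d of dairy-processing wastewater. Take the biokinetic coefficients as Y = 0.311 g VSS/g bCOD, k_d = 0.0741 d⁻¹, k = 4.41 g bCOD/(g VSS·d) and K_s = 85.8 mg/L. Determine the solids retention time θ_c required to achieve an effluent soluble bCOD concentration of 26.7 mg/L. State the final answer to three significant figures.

From 1/θ_c = Y·k·S/(K_s + S) − k_d: Y·k·S/(K_s+S) = 0.311 × 4.41 × 26.7 / (85.8 + 26.7) = 0.3255 d⁻¹.
1/θ_c = 0.3255 − 0.0741 = 0.2514 d⁻¹, so θ_c = 3.978 d.

θ_c ≈ 3.98 d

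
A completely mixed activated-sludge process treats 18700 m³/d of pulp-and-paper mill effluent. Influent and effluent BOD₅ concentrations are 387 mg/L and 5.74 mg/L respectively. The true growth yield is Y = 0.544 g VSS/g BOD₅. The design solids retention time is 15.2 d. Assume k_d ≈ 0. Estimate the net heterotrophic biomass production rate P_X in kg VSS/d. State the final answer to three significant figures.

P_X ≈ 3880 kg VSS/d

Since k_d ≈ 0, Y_obs = Y = 0.544 g VSS/g BOD₅.
Mass of BOD₅ removed per day: Q(S₀ − S) = 18700 × 381.3 g/m³ = 7130 kg/d.
So the net sludge growth is P_X = 0.5440 × 7130 = 3878 kg VSS/d.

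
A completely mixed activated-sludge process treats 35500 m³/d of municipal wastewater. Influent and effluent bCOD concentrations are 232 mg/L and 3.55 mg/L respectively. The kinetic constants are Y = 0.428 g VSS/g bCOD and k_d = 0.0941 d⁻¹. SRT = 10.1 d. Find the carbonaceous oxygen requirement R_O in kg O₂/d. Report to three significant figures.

Correct the yield for decay: Y_obs = Y/(1 + k_d θ_c) = 0.428 / (1 + 0.0941 × 10.1) = 0.428 / 1.950 = 0.2194.
Substrate removed = Q·(S₀ − S) = 35500 m³/d × (232 − 3.55) g/m³ = 8.11×10^6 g/d = 8110 kg/d.
Net sludge production P_X = 0.2194 × 8110 = 1780 kg VSS/d.
Carbonaceous O₂ demand = substrate oxidised − cell-mass equivalent = 8110 − 1.42 × 1780 = 5583 kg O₂/d.

R_O ≈ 5580 kg O₂/d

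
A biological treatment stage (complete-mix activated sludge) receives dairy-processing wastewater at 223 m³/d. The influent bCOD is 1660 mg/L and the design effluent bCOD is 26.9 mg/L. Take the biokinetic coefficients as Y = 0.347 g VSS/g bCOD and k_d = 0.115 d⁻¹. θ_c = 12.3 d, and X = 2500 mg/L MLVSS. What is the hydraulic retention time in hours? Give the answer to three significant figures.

τ ≈ 27.7 h

Rearranging the biomass balance for a CMAS with decay, V = Y·Q·ΔS·θ_c / [X·(1+k_d θ_c)] = 0.347 × 223 × (1660 − 26.9) × 12.3 / [2500 × (1 + 0.115 × 12.3)] = 1.55×10^6 / 6036 = 257.5 m³.
HRT = V/Q = 257.5 m³ / 223 m³·d⁻¹ = 1.155 d × 24 = 27.71 h.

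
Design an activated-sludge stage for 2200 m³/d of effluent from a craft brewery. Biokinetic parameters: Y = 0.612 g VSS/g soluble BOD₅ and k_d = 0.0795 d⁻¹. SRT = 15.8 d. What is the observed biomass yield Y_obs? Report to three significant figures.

The observed yield is Y_obs = Y/(1 + k_d·θ_c) = 0.612 / (1 + 0.0795 × 15.8) = 0.612 / 2.256 = 0.2713 g VSS per g soluble BOD₅ removed.

Y_obs ≈ 0.271 g VSS/g soluble BOD₅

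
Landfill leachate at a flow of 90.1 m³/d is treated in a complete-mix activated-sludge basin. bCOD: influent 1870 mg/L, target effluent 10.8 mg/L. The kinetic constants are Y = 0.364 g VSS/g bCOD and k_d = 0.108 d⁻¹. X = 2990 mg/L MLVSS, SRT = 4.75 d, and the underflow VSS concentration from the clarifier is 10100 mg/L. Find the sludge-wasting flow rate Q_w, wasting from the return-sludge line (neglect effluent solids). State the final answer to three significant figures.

Q_w ≈ 3.99 m³/d

Rearranging the biomass balance for a CMAS with decay, V = Y·Q·ΔS·θ_c / [X·(1+k_d θ_c)] = 0.364 × 90.1 × (1870 − 10.8) × 4.75 / [2990 × (1 + 0.108 × 4.75)] = 2.9×10^5 / 4524 = 64.02 m³.
θ_c = V·X/(Q_w·X_r) when wasting from the recycle, so Q_w = V·X/(θ_c·X_r) = 64.02 × 2990 / (4.75 × 10100) = 3.990 m³/d.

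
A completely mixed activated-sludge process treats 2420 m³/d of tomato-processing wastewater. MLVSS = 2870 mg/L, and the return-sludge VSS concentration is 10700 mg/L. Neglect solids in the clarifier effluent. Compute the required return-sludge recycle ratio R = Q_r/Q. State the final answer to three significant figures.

R ≈ 0.367

R = Q_r/Q = X/(X_r − X) = 2870 / (10700 − 2870) = 0.3665.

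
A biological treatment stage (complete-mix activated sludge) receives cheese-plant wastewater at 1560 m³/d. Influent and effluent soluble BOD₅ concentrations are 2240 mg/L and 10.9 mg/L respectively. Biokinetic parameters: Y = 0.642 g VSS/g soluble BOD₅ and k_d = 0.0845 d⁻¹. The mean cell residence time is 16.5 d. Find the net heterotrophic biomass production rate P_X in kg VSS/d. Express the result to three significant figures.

P_X ≈ 932 kg VSS/d

Y_obs = Y / (1 + k_d θ_c) = 0.642 / (1 + 0.0845 × 16.5) = 0.642 / 2.394 = 0.2681.
Q·(S₀ − S) = 1560 × (2240 − 10.9) × 10⁻³ = 3477 kg/d removed.
So the net sludge growth is P_X = 0.2681 × 3477 = 932.4 kg VSS/d.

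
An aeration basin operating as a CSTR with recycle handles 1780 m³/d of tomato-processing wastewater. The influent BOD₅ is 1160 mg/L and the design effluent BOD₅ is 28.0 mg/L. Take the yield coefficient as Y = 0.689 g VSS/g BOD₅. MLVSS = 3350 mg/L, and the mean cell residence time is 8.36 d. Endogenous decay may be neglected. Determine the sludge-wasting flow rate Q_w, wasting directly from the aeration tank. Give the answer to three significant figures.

Q_w ≈ 414 m³/d

Biomass mass balance (decay neglected): V·X = Y·Q·(S₀ − S)·θ_c, so V = 0.689 × 1780 × (1160 − 28.0) × 8.36 / 3350 = 3465 m³.
For wasting at MLVSS concentration, Q_w = V/θ_c = 3465/8.36 = 414.4 m³/d.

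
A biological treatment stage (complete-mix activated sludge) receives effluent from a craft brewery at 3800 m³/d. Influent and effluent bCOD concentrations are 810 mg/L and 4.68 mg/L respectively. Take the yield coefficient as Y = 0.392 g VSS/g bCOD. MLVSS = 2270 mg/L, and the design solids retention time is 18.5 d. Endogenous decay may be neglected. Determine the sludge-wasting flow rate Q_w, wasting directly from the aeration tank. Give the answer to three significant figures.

Biomass mass balance (decay neglected): V·X = Y·Q·(S₀ − S)·θ_c, so V = 0.392 × 3800 × (810 − 4.68) × 18.5 / 2270 = 9777 m³.
With mixed-liquor wasting, θ_c = V/Q_w, so Q_w = V/θ_c = 9777/18.5 = 528.5 m³/d.

Q_w ≈ 528 m³/d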